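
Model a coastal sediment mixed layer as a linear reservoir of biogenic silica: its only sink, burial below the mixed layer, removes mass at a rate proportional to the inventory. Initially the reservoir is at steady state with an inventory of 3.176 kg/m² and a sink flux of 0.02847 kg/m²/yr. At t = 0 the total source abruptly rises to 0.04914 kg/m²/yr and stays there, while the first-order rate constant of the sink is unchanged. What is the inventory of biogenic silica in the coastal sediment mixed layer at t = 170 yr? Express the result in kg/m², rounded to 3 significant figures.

Residence time τ = M₀/F₀ = 111.6 yr. The eventual steady state is M_∞ = M₀·(F₁/F₀) = 3.176 × 0.04914/0.02847 = 5.4819 kg/m².
The anomaly ΔM(t) = M(t) − M_∞ decays as ΔM₀·e^(−t/τ) with ΔM₀ = 3.176 − 5.4819 = −2.306 kg/m².
At t = 170 yr, e^(−t/τ) = e^(−1.524) = 0.2179, so ΔM = −0.5024 kg/m² and M = 5.4819 − 0.5024 = 4.9795 kg/m².

4.98 kg/m²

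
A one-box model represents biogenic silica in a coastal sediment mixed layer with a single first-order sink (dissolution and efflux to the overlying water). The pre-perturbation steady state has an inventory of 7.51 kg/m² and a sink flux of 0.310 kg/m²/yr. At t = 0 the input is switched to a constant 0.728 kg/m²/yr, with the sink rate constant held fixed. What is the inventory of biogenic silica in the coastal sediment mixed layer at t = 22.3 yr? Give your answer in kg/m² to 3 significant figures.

13.6 kg/m²

τ = M₀/F₀ = 7.51/0.310 = 24.23 yr; rate constant k = 1/τ.
New steady state M_∞ = F₁/k = F₁·τ = 0.728 × 24.23 = 17.636 kg/m².
M(t) = M_∞ + (M₀ − M_∞)·e^(−t/τ); t/τ = 22.3/24.23 = 0.9205, so e^(−t/τ) = 0.3983.
M(t) = 17.636 − 10.13 × 0.3983 = 13.603 kg/m².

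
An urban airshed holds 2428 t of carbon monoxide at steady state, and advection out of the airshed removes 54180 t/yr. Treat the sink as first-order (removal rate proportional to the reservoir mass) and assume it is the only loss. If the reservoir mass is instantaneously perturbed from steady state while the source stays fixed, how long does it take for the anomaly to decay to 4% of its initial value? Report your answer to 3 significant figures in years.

0.144 yr

For a linear reservoir the anomaly decays as exp(−t/τ) with τ = M/F = 2428/54180 = 0.04481 yr.
exp(−t/τ) = 0.04 ⇒ t = −τ ln(0.04) = 0.04481 × 3.219 = 0.1442 yr.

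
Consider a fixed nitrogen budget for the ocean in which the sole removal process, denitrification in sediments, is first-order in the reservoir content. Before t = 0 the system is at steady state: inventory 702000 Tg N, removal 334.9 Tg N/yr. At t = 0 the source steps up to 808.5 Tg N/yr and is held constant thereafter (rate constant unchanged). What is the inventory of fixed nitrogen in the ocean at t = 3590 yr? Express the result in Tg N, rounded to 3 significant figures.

Residence time τ = M₀/F₀ = 2096 yr. The eventual steady state is M_∞ = M₀·(F₁/F₀) = 702000 × 808.5/334.9 = 1.6947×10^6 Tg N.
The anomaly ΔM(t) = M(t) − M_∞ decays as ΔM₀·e^(−t/τ) with ΔM₀ = 702000 − 1.6947×10^6 = −992700 Tg N.
At t = 3590 yr, e^(−t/τ) = e^(−1.713) = 0.1804, so ΔM = −179100 Tg N and M = 1.6947×10^6 − 179100 = 1.5157×10^6 Tg N.

1.52×10^6 Tg N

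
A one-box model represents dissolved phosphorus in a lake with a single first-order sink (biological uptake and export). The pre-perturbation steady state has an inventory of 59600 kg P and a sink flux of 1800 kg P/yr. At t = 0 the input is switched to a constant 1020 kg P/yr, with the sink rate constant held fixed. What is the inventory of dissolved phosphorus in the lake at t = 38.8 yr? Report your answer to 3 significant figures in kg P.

41800 kg P

The sink rate constant is k = F₀/M₀ = 1800/59600 = 0.03020 yr⁻¹.
Solving dM/dt = F₁ − kM with M(0) = M₀ gives M(t) = F₁/k + (M₀ − F₁/k)·e^(−kt).
F₁/k = 1020/0.03020 = 33773 kg P; kt = 0.03020 × 38.8 = 1.172, e^(−kt) = 0.3098.
M(38.8) = 33773 + (59600 − 33773) × 0.3098 = 33773 + 8001 = 41775 kg P.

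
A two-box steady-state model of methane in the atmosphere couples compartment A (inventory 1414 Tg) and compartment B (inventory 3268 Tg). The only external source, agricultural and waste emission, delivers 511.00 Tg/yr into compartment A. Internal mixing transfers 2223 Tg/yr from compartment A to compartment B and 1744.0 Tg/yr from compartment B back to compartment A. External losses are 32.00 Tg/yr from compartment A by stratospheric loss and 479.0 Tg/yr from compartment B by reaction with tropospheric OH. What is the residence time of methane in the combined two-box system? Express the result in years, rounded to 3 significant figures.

9.16 yr

Residence time in the combined system uses the total inventory and the total *external* removal — internal exchanges between the two boxes cancel.
M_total = 1414 + 3268 = 4682.0 Tg.
ΣF_external_out = 32.00 + 479.0 = 511.00 Tg/yr.
τ = M_total / ΣF_ext = 4682.0 / 511.00 = 9.162 yr.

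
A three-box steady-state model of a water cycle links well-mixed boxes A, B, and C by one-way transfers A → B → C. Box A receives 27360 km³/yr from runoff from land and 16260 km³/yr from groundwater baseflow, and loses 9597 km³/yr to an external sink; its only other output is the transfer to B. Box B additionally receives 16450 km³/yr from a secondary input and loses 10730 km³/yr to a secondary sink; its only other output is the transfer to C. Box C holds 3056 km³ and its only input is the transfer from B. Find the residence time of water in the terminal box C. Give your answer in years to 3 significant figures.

Box A: F(A→B) = (27360 + 16260) − 9597 = 34023 km³/yr.
Box B: F(B→C) = (34023 + 16450) − 10730 = 39743 km³/yr.
Box C throughput = its input = 39743 km³/yr; τ = 3056 / 39743 = 0.07689 yr.

0.0769 yr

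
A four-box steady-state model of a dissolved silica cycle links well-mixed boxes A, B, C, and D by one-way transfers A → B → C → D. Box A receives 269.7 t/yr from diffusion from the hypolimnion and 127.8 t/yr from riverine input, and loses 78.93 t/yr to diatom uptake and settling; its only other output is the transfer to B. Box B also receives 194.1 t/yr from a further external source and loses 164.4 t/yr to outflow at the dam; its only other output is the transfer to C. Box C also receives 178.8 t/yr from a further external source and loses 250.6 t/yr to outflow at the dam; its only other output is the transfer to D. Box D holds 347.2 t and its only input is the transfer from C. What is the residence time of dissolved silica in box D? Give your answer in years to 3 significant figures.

Box A: F(A→B) = (269.7 + 127.8) − 78.93 = 318.57 t/yr.
Box B: F(B→C) = (318.57 + 194.1) − 164.4 = 348.27 t/yr.
Box C: F(C→D) = (348.27 + 178.8) − 250.6 = 276.47 t/yr.
Box D throughput = its input = 276.47 t/yr; τ = 347.2 / 276.47 = 1.256 yr.

1.26 yr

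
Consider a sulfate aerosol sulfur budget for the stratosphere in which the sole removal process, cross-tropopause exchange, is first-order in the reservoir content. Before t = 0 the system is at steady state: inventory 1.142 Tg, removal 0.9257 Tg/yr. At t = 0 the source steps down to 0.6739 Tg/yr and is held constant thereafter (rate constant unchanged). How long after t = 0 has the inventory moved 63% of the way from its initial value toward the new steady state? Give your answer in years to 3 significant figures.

1.23 yr

τ = M₀/F₀ = 1.142/0.9257 = 1.234 yr.
The remaining gap fraction is e^(−t/τ); 63% covered ⇒ e^(−t/τ) = 0.370.
t = −τ ln(0.370) = 1.234 × 0.9943 = 1.227 yr.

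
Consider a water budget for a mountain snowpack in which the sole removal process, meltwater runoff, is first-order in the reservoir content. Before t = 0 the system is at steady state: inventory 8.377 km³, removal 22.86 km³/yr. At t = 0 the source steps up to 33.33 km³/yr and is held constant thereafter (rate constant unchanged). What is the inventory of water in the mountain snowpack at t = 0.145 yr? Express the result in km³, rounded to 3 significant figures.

9.63 km³

Residence time τ = M₀/F₀ = 0.3664 yr. The eventual steady state is M_∞ = M₀·(F₁/F₀) = 8.377 × 33.33/22.86 = 12.214 km³.
The anomaly ΔM(t) = M(t) − M_∞ decays as ΔM₀·e^(−t/τ) with ΔM₀ = 8.377 − 12.214 = −3.837 km³.
At t = 0.145 yr, e^(−t/τ) = e^(−0.3957) = 0.6732, so ΔM = −2.583 km³ and M = 12.214 − 2.583 = 9.6308 km³.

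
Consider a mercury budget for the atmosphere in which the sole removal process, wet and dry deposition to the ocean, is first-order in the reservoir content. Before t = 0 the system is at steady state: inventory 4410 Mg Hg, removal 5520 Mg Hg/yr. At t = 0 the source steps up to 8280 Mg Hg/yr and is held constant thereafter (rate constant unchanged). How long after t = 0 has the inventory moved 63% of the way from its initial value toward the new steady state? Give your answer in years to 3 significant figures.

0.794 yr

τ = M₀/F₀ = 4410/5520 = 0.7989 yr.
The remaining gap fraction is e^(−t/τ); 63% covered ⇒ e^(−t/τ) = 0.370.
t = −τ ln(0.370) = 0.7989 × 0.9943 = 0.7943 yr.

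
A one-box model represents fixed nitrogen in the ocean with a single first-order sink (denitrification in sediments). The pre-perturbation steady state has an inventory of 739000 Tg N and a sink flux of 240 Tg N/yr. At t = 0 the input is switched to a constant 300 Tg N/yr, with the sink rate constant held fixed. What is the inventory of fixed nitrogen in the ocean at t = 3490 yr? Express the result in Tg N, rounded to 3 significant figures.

Residence time τ = M₀/F₀ = 3079 yr. The eventual steady state is M_∞ = M₀·(F₁/F₀) = 739000 × 300/240 = 923750 Tg N.
The anomaly ΔM(t) = M(t) − M_∞ decays as ΔM₀·e^(−t/τ) with ΔM₀ = 739000 − 923750 = −184800 Tg N.
At t = 3490 yr, e^(−t/τ) = e^(−1.133) = 0.3219, so ΔM = −59480 Tg N and M = 923750 − 59480 = 864270 Tg N.

864000 Tg N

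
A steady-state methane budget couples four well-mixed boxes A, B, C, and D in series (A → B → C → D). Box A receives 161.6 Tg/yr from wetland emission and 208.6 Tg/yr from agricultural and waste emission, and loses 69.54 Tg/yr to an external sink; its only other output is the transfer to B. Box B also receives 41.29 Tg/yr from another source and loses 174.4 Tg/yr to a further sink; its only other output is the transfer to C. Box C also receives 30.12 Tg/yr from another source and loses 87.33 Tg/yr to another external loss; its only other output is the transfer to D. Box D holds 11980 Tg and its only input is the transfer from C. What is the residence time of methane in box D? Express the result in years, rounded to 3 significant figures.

109 yr

Box A: F(A→B) = (161.6 + 208.6) − 69.54 = 300.66 Tg/yr.
Box B: F(B→C) = (300.66 + 41.29) − 174.4 = 167.55 Tg/yr.
Box C: F(C→D) = (167.55 + 30.12) − 87.33 = 110.34 Tg/yr.
Box D throughput = its input = 110.34 Tg/yr; τ = 11980 / 110.34 = 108.6 yr.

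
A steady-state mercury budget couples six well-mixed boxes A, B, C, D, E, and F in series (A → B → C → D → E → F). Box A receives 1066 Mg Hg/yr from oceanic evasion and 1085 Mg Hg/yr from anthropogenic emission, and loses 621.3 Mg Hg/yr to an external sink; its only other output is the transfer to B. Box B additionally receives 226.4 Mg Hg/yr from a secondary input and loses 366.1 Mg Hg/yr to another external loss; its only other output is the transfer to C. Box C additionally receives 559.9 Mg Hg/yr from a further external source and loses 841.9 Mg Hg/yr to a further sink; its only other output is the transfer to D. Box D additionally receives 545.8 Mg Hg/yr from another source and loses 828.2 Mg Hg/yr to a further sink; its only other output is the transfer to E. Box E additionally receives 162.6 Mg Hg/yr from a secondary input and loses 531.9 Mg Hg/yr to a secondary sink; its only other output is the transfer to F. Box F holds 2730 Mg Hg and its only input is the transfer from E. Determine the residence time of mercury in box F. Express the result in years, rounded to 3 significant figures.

5.98 yr

Box A: F(A→B) = (1066 + 1085) − 621.3 = 1529.7 Mg Hg/yr.
Box B: F(B→C) = (1529.7 + 226.4) − 366.1 = 1390.0 Mg Hg/yr.
Box C: F(C→D) = (1390.0 + 559.9) − 841.9 = 1108.0 Mg Hg/yr.
Box D: F(D→E) = (1108.0 + 545.8) − 828.2 = 825.60 Mg Hg/yr.
Box E: F(E→F) = (825.60 + 162.6) − 531.9 = 456.30 Mg Hg/yr.
Box F throughput = its input = 456.30 Mg Hg/yr; τ = 2730 / 456.30 = 5.983 yr.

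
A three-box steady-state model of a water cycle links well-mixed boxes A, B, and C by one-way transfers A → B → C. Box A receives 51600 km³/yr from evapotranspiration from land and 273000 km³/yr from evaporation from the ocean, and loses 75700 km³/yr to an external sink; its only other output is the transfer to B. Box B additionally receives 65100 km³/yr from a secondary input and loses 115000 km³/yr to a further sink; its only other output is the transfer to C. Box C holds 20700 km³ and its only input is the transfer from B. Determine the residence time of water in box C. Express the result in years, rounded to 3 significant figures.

0.104 yr

Box A: F(A→B) = (51600 + 273000) − 75700 = 248900 km³/yr.
Box B: F(B→C) = (248900 + 65100) − 115000 = 199000 km³/yr.
Box C throughput = its input = 199000 km³/yr; τ = 20700 / 199000 = 0.1040 yr.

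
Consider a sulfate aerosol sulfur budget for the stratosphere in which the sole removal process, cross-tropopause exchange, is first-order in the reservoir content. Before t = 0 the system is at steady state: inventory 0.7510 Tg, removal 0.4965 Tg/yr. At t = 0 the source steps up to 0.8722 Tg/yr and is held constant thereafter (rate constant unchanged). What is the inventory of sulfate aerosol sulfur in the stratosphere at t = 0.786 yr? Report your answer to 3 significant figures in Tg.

0.981 Tg

τ = M₀/F₀ = 0.7510/0.4965 = 1.513 yr; rate constant k = 1/τ.
New steady state M_∞ = F₁/k = F₁·τ = 0.8722 × 1.513 = 1.3193 Tg.
M(t) = M_∞ + (M₀ − M_∞)·e^(−t/τ); t/τ = 0.786/1.513 = 0.5196, so e^(−t/τ) = 0.5947.
M(t) = 1.3193 − 0.5683 × 0.5947 = 0.98130 Tg.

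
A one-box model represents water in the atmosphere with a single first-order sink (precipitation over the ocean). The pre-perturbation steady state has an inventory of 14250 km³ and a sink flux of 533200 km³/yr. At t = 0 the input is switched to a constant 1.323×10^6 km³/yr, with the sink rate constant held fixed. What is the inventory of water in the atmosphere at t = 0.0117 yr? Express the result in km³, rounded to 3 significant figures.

Residence time τ = M₀/F₀ = 0.02673 yr. The eventual steady state is M_∞ = M₀·(F₁/F₀) = 14250 × 1.323×10^6/533200 = 35358 km³.
The anomaly ΔM(t) = M(t) − M_∞ decays as ΔM₀·e^(−t/τ) with ΔM₀ = 14250 − 35358 = −21110 km³.
At t = 0.0117 yr, e^(−t/τ) = e^(−0.4378) = 0.6455, so ΔM = −13620 km³ and M = 35358 − 13620 = 21733 km³.

21700 km³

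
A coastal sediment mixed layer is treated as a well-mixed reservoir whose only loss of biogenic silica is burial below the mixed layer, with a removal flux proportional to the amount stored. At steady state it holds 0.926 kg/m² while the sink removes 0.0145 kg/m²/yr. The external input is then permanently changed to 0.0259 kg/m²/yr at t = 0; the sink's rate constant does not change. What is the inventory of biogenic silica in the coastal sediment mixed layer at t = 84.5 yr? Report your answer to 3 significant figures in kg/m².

The sink rate constant is k = F₀/M₀ = 0.0145/0.926 = 0.01566 yr⁻¹.
Solving dM/dt = F₁ − kM with M(0) = M₀ gives M(t) = F₁/k + (M₀ − F₁/k)·e^(−kt).
F₁/k = 0.0259/0.01566 = 1.6540 kg/m²; kt = 0.01566 × 84.5 = 1.323, e^(−kt) = 0.2663.
M(84.5) = 1.6540 + (0.926 − 1.6540) × 0.2663 = 1.6540 − 0.1939 = 1.4602 kg/m².

1.46 kg/m²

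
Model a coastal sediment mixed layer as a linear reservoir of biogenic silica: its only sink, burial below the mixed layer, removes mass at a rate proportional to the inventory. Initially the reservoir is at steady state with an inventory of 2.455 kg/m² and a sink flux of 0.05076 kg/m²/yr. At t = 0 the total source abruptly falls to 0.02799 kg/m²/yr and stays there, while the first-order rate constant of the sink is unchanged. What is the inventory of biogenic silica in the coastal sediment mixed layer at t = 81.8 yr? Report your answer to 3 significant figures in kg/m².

1.56 kg/m²

Residence time τ = M₀/F₀ = 48.36 yr. The eventual steady state is M_∞ = M₀·(F₁/F₀) = 2.455 × 0.02799/0.05076 = 1.3537 kg/m².
The anomaly ΔM(t) = M(t) − M_∞ decays as ΔM₀·e^(−t/τ) with ΔM₀ = 2.455 − 1.3537 = 1.101 kg/m².
At t = 81.8 yr, e^(−t/τ) = e^(−1.691) = 0.1843, so ΔM = 0.2029 kg/m² and M = 1.3537 + 0.2029 = 1.5567 kg/m².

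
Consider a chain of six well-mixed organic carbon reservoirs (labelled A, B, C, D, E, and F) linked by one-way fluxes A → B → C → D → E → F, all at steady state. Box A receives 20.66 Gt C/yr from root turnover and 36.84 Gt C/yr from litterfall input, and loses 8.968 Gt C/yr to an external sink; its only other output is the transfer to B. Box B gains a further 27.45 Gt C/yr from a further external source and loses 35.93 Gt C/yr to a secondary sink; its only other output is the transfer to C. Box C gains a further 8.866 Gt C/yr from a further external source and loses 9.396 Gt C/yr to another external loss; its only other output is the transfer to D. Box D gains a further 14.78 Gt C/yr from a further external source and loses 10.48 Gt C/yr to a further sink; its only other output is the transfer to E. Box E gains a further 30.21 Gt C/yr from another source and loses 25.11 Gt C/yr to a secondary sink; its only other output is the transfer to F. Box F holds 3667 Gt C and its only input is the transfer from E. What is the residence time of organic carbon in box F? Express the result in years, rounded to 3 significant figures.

75.0 yr

Box A: F(A→B) = (20.66 + 36.84) − 8.968 = 48.532 Gt C/yr.
Box B: F(B→C) = (48.532 + 27.45) − 35.93 = 40.052 Gt C/yr.
Box C: F(C→D) = (40.052 + 8.866) − 9.396 = 39.522 Gt C/yr.
Box D: F(D→E) = (39.522 + 14.78) − 10.48 = 43.822 Gt C/yr.
Box E: F(E→F) = (43.822 + 30.21) − 25.11 = 48.922 Gt C/yr.
Box F throughput = its input = 48.922 Gt C/yr; τ = 3667 / 48.922 = 74.96 yr.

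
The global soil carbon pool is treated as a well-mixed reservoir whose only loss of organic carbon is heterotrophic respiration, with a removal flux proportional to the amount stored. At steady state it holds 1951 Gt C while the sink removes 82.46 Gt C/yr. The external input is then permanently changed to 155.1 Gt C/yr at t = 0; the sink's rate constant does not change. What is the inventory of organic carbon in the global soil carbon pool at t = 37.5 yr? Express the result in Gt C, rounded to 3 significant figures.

3320 Gt C

Residence time τ = M₀/F₀ = 23.66 yr. The eventual steady state is M_∞ = M₀·(F₁/F₀) = 1951 × 155.1/82.46 = 3669.7 Gt C.
The anomaly ΔM(t) = M(t) − M_∞ decays as ΔM₀·e^(−t/τ) with ΔM₀ = 1951 − 3669.7 = −1719 Gt C.
At t = 37.5 yr, e^(−t/τ) = e^(−1.585) = 0.2050, so ΔM = −352.3 Gt C and M = 3669.7 − 352.3 = 3317.4 Gt C.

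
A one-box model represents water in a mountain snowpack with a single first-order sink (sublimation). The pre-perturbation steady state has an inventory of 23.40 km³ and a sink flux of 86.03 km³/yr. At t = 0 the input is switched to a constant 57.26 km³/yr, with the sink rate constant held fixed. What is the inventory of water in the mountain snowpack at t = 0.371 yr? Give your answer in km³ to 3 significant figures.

17.6 km³

τ = M₀/F₀ = 23.40/86.03 = 0.2720 yr; rate constant k = 1/τ.
New steady state M_∞ = F₁/k = F₁·τ = 57.26 × 0.2720 = 15.575 km³.
M(t) = M_∞ + (M₀ − M_∞)·e^(−t/τ); t/τ = 0.371/0.2720 = 1.364, so e^(−t/τ) = 0.2556.
M(t) = 15.575 + 7.825 × 0.2556 = 17.575 km³.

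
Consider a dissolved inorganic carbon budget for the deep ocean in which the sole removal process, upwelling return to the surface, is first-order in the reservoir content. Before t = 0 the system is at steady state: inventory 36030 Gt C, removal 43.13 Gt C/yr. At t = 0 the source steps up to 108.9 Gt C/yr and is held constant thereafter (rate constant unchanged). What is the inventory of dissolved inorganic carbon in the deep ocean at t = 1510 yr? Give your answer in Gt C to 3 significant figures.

82000 Gt C

τ = M₀/F₀ = 36030/43.13 = 835.4 yr; rate constant k = 1/τ.
New steady state M_∞ = F₁/k = F₁·τ = 108.9 × 835.4 = 90973 Gt C.
M(t) = M_∞ + (M₀ − M_∞)·e^(−t/τ); t/τ = 1510/835.4 = 1.808, so e^(−t/τ) = 0.1641.
M(t) = 90973 − 54940 × 0.1641 = 81959 Gt C.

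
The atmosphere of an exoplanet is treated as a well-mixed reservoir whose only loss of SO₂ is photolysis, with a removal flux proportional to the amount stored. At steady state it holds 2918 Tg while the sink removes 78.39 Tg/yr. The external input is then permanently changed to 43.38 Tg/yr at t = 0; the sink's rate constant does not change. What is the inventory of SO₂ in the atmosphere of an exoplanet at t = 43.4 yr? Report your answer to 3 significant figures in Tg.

Residence time τ = M₀/F₀ = 37.22 yr. The eventual steady state is M_∞ = M₀·(F₁/F₀) = 2918 × 43.38/78.39 = 1614.8 Tg.
The anomaly ΔM(t) = M(t) − M_∞ decays as ΔM₀·e^(−t/τ) with ΔM₀ = 2918 − 1614.8 = 1303 Tg.
At t = 43.4 yr, e^(−t/τ) = e^(−1.166) = 0.3116, so ΔM = 406.1 Tg and M = 1614.8 + 406.1 = 2020.9 Tg.

2020 Tg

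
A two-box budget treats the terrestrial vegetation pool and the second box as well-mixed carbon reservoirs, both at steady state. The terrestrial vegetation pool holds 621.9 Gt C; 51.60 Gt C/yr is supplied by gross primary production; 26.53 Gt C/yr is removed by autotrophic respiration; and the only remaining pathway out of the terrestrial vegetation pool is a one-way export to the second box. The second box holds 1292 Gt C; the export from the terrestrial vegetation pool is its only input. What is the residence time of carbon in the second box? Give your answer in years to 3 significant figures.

Balance the terrestrial vegetation pool: ΣF_in = 51.600 Gt C/yr.
Export to the second box = ΣF_in − (26.53) = 25.070 Gt C/yr.
At steady state the output of the second box equals its input, 25.070 Gt C/yr.
τ = M / F = 1292 / 25.070 = 51.54 yr.

51.5 yr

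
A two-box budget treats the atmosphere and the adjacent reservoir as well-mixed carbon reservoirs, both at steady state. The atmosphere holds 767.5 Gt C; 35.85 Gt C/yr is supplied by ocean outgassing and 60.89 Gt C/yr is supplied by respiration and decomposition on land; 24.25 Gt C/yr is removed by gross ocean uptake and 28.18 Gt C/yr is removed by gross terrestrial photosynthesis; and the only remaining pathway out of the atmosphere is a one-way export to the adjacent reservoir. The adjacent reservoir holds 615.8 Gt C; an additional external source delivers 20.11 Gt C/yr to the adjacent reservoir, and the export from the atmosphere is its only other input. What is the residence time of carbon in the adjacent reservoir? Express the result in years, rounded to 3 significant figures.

Balance the atmosphere: ΣF_in = 35.85 + 60.89 = 96.740 Gt C/yr.
Export to the adjacent reservoir = ΣF_in − (24.25 + 28.18) = 44.310 Gt C/yr.
Total input to the adjacent reservoir = 44.310 + 20.11 = 64.420 Gt C/yr; at steady state this equals its total output.
τ = M / F = 615.8 / 64.420 = 9.559 yr.

9.56 yr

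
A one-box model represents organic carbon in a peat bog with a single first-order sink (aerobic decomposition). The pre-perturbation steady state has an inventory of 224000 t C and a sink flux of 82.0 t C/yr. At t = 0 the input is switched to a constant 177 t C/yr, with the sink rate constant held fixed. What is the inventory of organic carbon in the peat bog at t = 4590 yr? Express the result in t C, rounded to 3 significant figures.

435000 t C

The sink rate constant is k = F₀/M₀ = 82.0/224000 = 0.0003661 yr⁻¹.
Solving dM/dt = F₁ − kM with M(0) = M₀ gives M(t) = F₁/k + (M₀ − F₁/k)·e^(−kt).
F₁/k = 177/0.0003661 = 483510 t C; kt = 0.0003661 × 4590 = 1.680, e^(−kt) = 0.1863.
M(4590) = 483510 + (224000 − 483510) × 0.1863 = 483510 − 48350 = 435160 t C.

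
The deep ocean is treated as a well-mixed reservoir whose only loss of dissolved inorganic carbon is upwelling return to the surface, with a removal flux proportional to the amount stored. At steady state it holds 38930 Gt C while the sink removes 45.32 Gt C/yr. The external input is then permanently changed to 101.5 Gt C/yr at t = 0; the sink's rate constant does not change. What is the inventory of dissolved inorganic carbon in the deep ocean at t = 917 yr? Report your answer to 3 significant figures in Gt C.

70600 Gt C

Residence time τ = M₀/F₀ = 859.0 yr. The eventual steady state is M_∞ = M₀·(F₁/F₀) = 38930 × 101.5/45.32 = 87189 Gt C.
The anomaly ΔM(t) = M(t) − M_∞ decays as ΔM₀·e^(−t/τ) with ΔM₀ = 38930 − 87189 = −48260 Gt C.
At t = 917 yr, e^(−t/τ) = e^(−1.068) = 0.3439, so ΔM = −16590 Gt C and M = 87189 − 16590 = 70594 Gt C.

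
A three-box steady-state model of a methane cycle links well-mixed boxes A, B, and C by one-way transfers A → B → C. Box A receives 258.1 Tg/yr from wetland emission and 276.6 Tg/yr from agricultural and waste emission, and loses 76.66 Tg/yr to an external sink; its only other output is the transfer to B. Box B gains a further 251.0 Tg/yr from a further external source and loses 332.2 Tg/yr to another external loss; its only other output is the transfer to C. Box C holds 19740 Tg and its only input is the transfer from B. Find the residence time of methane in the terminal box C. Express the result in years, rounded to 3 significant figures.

Box A: F(A→B) = (258.1 + 276.6) − 76.66 = 458.04 Tg/yr.
Box B: F(B→C) = (458.04 + 251.0) − 332.2 = 376.84 Tg/yr.
Box C throughput = its input = 376.84 Tg/yr; τ = 19740 / 376.84 = 52.38 yr.

52.4 yr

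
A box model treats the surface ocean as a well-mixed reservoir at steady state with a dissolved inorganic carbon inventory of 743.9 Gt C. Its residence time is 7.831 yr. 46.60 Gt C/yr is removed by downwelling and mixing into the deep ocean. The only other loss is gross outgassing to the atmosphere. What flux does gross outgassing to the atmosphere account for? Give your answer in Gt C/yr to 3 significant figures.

48.4 Gt C/yr

Total removal F = M/τ = 743.9 / 7.831 = 94.99 Gt C/yr.
Gross outgassing to the atmosphere = F − (46.60) = 94.99 − 46.60 = 48.39 Gt C/yr.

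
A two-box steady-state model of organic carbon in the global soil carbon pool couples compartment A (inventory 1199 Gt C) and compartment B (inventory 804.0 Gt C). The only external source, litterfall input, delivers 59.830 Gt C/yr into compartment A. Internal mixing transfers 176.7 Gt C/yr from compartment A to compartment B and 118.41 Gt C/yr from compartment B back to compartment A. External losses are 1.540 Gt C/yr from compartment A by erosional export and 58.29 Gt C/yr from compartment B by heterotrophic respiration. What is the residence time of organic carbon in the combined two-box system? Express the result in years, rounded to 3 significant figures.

Treat the two boxes together as one reservoir: the mixing fluxes between them are internal recycling, so τ = ΣM / Σ(external losses).
M_total = 1199 + 804.0 = 2003.0 Gt C.
ΣF_external_out = 1.540 + 58.29 = 59.830 Gt C/yr.
τ = M_total / ΣF_ext = 2003.0 / 59.830 = 33.48 yr.

33.5 yr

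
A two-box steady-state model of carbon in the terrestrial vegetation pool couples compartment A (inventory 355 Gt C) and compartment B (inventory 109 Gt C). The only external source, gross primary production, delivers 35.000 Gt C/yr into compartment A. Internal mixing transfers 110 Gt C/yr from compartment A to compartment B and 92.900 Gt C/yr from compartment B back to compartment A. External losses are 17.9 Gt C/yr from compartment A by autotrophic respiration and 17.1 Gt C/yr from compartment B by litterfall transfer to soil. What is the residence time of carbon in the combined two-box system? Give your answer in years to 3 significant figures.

Residence time in the combined system uses the total inventory and the total *external* removal — internal exchanges between the two boxes cancel.
M_total = 355 + 109 = 464.00 Gt C.
ΣF_external_out = 17.9 + 17.1 = 35.000 Gt C/yr.
τ = M_total / ΣF_ext = 464.00 / 35.000 = 13.26 yr.

13.3 yr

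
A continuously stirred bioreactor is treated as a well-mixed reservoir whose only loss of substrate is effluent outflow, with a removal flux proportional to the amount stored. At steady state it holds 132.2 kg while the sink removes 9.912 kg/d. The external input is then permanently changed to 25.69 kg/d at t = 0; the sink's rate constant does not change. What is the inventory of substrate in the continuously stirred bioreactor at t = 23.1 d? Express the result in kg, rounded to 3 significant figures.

305 kg

τ = M₀/F₀ = 132.2/9.912 = 13.34 d; rate constant k = 1/τ.
New steady state M_∞ = F₁/k = F₁·τ = 25.69 × 13.34 = 342.64 kg.
M(t) = M_∞ + (M₀ − M_∞)·e^(−t/τ); t/τ = 23.1/13.34 = 1.732, so e^(−t/τ) = 0.1769.
M(t) = 342.64 − 210.4 × 0.1769 = 305.40 kg.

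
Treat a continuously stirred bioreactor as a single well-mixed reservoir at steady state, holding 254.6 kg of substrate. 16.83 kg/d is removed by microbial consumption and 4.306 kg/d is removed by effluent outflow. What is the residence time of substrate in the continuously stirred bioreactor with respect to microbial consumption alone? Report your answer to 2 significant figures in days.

Residence time with respect to a single sink: τ = M / F_sink.
τ = 254.6 / 16.83 = 15.13 d.

15 d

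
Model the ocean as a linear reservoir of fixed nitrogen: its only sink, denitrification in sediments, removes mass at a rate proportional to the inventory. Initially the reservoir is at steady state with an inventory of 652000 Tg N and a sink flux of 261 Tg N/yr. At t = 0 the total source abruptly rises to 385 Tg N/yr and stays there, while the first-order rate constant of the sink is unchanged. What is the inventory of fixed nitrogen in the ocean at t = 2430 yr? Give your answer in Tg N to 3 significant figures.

The sink rate constant is k = F₀/M₀ = 261/652000 = 0.0004003 yr⁻¹.
Solving dM/dt = F₁ − kM with M(0) = M₀ gives M(t) = F₁/k + (M₀ − F₁/k)·e^(−kt).
F₁/k = 385/0.0004003 = 961760 Tg N; kt = 0.0004003 × 2430 = 0.9727, e^(−kt) = 0.3780.
M(2430) = 961760 + (652000 − 961760) × 0.3780 = 961760 − 117100 = 844660 Tg N.

845000 Tg N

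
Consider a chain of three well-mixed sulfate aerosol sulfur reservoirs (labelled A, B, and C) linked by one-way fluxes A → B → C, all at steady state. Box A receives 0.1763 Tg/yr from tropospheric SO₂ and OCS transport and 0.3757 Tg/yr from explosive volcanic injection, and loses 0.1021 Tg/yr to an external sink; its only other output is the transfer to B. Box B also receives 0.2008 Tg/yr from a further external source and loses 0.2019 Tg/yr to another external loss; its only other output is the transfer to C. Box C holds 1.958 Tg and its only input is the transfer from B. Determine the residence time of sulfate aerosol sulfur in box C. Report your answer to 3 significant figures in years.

4.36 yr

Box A: F(A→B) = (0.1763 + 0.3757) − 0.1021 = 0.44990 Tg/yr.
Box B: F(B→C) = (0.44990 + 0.2008) − 0.2019 = 0.44880 Tg/yr.
Box C throughput = its input = 0.44880 Tg/yr; τ = 1.958 / 0.44880 = 4.363 yr.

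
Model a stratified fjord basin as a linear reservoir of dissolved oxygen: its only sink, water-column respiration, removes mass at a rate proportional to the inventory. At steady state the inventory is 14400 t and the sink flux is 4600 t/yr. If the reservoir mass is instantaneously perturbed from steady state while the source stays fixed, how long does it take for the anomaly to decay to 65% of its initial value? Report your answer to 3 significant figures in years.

1.35 yr

For a linear reservoir the anomaly decays as exp(−t/τ) with τ = M/F = 14400/4600 = 3.130 yr.
exp(−t/τ) = 0.65 ⇒ t = −τ ln(0.65) = 3.130 × 0.4308 = 1.349 yr.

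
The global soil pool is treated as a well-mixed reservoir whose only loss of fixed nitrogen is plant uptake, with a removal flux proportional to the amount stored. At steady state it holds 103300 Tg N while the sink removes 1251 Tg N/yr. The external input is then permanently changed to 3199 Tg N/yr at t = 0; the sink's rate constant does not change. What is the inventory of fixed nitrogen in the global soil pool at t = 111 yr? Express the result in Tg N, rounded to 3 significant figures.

The sink rate constant is k = F₀/M₀ = 1251/103300 = 0.01211 yr⁻¹.
Solving dM/dt = F₁ − kM with M(0) = M₀ gives M(t) = F₁/k + (M₀ − F₁/k)·e^(−kt).
F₁/k = 3199/0.01211 = 264150 Tg N; kt = 0.01211 × 111 = 1.344, e^(−kt) = 0.2607.
M(111) = 264150 + (103300 − 264150) × 0.2607 = 264150 − 41940 = 222210 Tg N.

222000 Tg N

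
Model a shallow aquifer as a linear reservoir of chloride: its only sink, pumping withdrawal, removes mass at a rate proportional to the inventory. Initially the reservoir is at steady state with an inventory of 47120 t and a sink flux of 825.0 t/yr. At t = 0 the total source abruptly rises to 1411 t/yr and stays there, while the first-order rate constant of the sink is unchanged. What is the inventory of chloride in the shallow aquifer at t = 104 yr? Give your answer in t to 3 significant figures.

The sink rate constant is k = F₀/M₀ = 825.0/47120 = 0.01751 yr⁻¹.
Solving dM/dt = F₁ − kM with M(0) = M₀ gives M(t) = F₁/k + (M₀ − F₁/k)·e^(−kt).
F₁/k = 1411/0.01751 = 80589 t; kt = 0.01751 × 104 = 1.821, e^(−kt) = 0.1619.
M(104) = 80589 + (47120 − 80589) × 0.1619 = 80589 − 5418 = 75171 t.

75200 t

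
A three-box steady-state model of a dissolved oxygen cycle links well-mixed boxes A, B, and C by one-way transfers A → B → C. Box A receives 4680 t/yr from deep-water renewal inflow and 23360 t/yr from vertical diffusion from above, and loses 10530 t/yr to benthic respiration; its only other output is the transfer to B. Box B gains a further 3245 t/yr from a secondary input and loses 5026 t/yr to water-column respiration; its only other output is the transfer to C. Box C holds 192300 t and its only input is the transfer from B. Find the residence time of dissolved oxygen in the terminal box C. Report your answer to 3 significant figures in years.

12.2 yr

Box A: F(A→B) = (4680 + 23360) − 10530 = 17510 t/yr.
Box B: F(B→C) = (17510 + 3245) − 5026 = 15729 t/yr.
Box C throughput = its input = 15729 t/yr; τ = 192300 / 15729 = 12.23 yr.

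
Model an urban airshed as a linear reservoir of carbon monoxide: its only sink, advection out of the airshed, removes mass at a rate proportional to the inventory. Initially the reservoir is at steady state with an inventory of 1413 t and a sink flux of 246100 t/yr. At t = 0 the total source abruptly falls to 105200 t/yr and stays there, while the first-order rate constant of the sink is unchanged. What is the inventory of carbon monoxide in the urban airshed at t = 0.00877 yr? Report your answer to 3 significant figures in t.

780 t

Residence time τ = M₀/F₀ = 0.005742 yr. The eventual steady state is M_∞ = M₀·(F₁/F₀) = 1413 × 105200/246100 = 604.01 t.
The anomaly ΔM(t) = M(t) − M_∞ decays as ΔM₀·e^(−t/τ) with ΔM₀ = 1413 − 604.01 = 809.0 t.
At t = 0.00877 yr, e^(−t/τ) = e^(−1.527) = 0.2171, so ΔM = 175.6 t and M = 604.01 + 175.6 = 779.63 t.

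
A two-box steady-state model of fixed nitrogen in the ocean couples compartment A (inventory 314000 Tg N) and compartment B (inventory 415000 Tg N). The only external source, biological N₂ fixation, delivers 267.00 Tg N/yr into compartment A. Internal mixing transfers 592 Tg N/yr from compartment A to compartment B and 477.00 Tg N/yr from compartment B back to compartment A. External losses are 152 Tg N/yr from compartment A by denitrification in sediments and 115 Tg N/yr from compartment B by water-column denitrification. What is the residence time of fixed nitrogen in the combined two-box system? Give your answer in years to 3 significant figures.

Residence time in the combined system uses the total inventory and the total *external* removal — internal exchanges between the two boxes cancel.
M_total = 314000 + 415000 = 729000 Tg N.
ΣF_external_out = 152 + 115 = 267.00 Tg N/yr.
τ = M_total / ΣF_ext = 729000 / 267.00 = 2730 yr.

2730 yr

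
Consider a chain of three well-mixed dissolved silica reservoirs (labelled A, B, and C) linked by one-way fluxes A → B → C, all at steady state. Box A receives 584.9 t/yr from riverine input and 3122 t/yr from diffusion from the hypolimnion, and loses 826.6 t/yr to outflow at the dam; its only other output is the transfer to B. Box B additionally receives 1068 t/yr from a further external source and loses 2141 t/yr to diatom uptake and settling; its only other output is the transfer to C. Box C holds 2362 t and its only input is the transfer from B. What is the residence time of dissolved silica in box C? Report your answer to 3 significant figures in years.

1.31 yr

Box A: F(A→B) = (584.9 + 3122) − 826.6 = 2880.3 t/yr.
Box B: F(B→C) = (2880.3 + 1068) − 2141 = 1807.3 t/yr.
Box C throughput = its input = 1807.3 t/yr; τ = 2362 / 1807.3 = 1.307 yr.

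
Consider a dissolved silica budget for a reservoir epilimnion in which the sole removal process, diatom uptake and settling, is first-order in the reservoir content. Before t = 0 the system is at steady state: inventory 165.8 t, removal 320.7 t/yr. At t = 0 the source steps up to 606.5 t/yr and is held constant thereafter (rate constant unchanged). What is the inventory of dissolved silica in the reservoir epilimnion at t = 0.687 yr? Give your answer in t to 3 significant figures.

274 t

The sink rate constant is k = F₀/M₀ = 320.7/165.8 = 1.934 yr⁻¹.
Solving dM/dt = F₁ − kM with M(0) = M₀ gives M(t) = F₁/k + (M₀ − F₁/k)·e^(−kt).
F₁/k = 606.5/1.934 = 313.56 t; kt = 1.934 × 0.687 = 1.329, e^(−kt) = 0.2648.
M(0.687) = 313.56 + (165.8 − 313.56) × 0.2648 = 313.56 − 39.12 = 274.43 t.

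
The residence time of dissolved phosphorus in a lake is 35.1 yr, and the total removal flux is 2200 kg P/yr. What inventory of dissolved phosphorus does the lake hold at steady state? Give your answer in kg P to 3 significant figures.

τ = M/F ⇒ M = τ × F = 35.1 × 2200 = 77220 kg P.

77200 kg P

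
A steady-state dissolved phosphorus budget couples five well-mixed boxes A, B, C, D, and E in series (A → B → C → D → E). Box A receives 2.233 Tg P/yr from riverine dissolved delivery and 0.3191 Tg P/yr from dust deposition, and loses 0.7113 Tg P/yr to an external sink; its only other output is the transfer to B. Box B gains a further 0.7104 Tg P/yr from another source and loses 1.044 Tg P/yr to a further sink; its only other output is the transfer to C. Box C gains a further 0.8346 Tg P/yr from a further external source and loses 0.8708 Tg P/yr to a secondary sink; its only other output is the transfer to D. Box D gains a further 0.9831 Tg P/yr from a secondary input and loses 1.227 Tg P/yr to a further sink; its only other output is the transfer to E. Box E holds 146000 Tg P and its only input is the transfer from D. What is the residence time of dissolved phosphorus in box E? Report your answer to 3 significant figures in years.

Box A: F(A→B) = (2.233 + 0.3191) − 0.7113 = 1.8408 Tg P/yr.
Box B: F(B→C) = (1.8408 + 0.7104) − 1.044 = 1.5072 Tg P/yr.
Box C: F(C→D) = (1.5072 + 0.8346) − 0.8708 = 1.4710 Tg P/yr.
Box D: F(D→E) = (1.4710 + 0.9831) − 1.227 = 1.2271 Tg P/yr.
Box E throughput = its input = 1.2271 Tg P/yr; τ = 146000 / 1.2271 = 119000 yr.

119000 yr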